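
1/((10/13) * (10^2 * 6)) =0.00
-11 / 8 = -1.38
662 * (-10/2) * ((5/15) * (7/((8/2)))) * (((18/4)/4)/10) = -6951/32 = -217.22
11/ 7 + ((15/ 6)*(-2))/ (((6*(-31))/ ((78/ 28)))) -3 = -1175/ 868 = -1.35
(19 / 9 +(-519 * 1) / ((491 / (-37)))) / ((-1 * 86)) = -91078 / 190017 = -0.48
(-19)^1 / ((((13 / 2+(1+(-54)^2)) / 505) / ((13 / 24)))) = -124735 / 70164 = -1.78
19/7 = 2.71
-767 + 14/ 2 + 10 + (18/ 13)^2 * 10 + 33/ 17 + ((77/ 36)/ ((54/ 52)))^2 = -491737641355/ 678591108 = -724.64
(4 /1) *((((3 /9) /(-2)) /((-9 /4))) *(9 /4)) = 0.67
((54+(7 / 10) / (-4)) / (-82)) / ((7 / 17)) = -36601 / 22960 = -1.59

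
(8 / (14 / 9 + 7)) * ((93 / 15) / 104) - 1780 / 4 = -2226946 / 5005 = -444.94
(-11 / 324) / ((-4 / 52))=0.44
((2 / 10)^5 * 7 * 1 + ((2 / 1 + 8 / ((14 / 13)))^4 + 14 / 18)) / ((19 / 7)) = 28090374902 / 9646875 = 2911.86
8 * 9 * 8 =576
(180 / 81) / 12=5 / 27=0.19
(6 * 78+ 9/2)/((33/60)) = 859.09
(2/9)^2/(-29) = -4/2349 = -0.00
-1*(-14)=14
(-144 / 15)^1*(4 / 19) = -192 / 95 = -2.02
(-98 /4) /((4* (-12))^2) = -49 /4608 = -0.01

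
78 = 78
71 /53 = 1.34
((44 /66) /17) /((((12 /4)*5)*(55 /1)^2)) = 2 /2314125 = 0.00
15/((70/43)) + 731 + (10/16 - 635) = 105.84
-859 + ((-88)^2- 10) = 6875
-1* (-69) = 69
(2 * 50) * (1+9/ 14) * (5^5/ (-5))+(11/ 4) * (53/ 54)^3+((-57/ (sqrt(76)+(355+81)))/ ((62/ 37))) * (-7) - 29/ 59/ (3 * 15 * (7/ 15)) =-102675.46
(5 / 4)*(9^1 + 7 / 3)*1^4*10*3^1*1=425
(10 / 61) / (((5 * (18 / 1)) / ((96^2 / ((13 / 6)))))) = 6144 / 793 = 7.75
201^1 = 201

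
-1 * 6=-6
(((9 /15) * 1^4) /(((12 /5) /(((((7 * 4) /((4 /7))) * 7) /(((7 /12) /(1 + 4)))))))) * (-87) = -63945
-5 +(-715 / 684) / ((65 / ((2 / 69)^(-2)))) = -7339 / 304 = -24.14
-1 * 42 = -42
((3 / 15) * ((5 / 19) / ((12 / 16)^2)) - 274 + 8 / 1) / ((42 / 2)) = -45470 / 3591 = -12.66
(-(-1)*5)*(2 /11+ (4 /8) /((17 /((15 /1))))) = 1165 /374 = 3.11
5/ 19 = 0.26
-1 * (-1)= 1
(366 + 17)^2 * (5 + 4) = 1320201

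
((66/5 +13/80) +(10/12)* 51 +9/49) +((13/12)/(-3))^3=640109851/11430720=56.00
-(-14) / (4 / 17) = 119 / 2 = 59.50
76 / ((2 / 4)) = 152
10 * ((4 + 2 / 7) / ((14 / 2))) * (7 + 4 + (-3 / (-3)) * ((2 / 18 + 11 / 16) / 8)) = 67.96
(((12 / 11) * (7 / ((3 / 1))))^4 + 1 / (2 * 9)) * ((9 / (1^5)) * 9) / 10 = 99706041 / 292820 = 340.50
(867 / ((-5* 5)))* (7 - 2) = -867 / 5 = -173.40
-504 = -504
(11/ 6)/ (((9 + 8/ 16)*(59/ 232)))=2552/ 3363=0.76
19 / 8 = 2.38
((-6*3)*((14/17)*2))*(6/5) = -3024/85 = -35.58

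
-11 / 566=-0.02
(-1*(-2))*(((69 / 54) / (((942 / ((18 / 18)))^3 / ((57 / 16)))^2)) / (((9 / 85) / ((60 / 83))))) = 3528775 / 11134859407017795293184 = 0.00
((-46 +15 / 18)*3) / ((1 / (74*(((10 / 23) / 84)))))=-50135 / 966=-51.90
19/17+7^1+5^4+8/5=53951/85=634.72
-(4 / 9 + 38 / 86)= -343 / 387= -0.89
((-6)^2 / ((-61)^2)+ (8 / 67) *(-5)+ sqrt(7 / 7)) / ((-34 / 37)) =-3806523 / 8476438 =-0.45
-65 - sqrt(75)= -65 - 5 * sqrt(3)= -73.66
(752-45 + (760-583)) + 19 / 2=1787 / 2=893.50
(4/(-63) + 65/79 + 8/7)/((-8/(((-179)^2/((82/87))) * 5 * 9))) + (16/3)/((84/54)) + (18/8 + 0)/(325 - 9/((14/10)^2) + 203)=-1128025491873057/3101303632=-363726.23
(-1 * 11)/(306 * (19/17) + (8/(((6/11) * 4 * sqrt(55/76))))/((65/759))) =-2091375/63614552 + 180895 * sqrt(1045)/1208676488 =-0.03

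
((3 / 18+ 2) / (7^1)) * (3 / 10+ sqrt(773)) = 13 / 140+ 13 * sqrt(773) / 42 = 8.70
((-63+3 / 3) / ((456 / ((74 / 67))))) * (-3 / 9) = 1147 / 22914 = 0.05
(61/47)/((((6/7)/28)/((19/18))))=56791/1269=44.75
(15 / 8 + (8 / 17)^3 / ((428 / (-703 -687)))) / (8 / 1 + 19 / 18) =58158045 / 342750532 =0.17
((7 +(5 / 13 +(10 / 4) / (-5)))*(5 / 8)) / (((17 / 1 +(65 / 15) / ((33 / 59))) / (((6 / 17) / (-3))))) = -0.02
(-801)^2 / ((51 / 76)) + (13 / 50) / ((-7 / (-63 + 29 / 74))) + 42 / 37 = 420977326493 / 440300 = 956114.75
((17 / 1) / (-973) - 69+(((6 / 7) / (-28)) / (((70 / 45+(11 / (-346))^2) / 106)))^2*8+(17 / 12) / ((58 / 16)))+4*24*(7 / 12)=1808084452376672725084 / 81667801332266242317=22.14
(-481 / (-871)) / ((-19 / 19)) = -37 / 67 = -0.55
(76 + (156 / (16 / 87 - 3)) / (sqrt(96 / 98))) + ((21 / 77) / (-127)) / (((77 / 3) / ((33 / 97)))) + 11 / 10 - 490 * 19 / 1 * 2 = -18598.87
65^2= 4225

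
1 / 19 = 0.05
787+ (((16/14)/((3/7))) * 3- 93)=702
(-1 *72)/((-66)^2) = -2/121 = -0.02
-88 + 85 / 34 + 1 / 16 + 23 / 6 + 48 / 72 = -1295 / 16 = -80.94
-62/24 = -31/12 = -2.58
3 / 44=0.07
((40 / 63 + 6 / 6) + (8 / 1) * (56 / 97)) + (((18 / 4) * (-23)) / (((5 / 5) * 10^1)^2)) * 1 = 6378023 / 1222200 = 5.22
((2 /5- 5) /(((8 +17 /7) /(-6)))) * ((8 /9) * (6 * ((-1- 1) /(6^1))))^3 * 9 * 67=-88367104 /9855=-8966.73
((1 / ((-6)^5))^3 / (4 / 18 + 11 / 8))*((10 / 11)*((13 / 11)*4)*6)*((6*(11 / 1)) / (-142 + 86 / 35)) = 455 / 28018181740032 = 0.00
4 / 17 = 0.24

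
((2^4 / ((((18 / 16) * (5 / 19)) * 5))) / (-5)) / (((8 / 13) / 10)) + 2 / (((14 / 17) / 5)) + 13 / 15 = -34838 / 1575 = -22.12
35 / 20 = 7 / 4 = 1.75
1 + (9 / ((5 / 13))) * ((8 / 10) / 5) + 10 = 1843 / 125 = 14.74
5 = 5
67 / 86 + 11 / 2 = 6.28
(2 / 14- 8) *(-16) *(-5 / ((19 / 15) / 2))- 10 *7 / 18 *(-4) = -1169380 / 1197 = -976.93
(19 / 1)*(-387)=-7353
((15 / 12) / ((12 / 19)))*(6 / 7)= 95 / 56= 1.70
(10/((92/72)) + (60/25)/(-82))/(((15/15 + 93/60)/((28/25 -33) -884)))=-1122319352/400775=-2800.37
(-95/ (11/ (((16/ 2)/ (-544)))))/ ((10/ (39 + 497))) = 6.81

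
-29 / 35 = -0.83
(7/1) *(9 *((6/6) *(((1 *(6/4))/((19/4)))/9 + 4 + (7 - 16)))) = -5943/19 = -312.79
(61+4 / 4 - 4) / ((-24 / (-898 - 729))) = 47183 / 12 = 3931.92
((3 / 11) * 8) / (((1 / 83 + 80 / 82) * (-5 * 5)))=-81672 / 924275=-0.09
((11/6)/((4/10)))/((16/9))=165/64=2.58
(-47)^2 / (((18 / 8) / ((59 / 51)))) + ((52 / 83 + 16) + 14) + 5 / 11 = 488993855 / 419067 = 1166.86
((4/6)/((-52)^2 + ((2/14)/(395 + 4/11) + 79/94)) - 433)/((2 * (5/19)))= -191037889998923/232208579970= -822.70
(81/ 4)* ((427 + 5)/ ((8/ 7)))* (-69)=-1056321/ 2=-528160.50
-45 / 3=-15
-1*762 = -762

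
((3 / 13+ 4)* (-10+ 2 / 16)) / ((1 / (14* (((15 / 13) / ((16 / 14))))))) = -3193575 / 5408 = -590.53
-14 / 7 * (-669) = 1338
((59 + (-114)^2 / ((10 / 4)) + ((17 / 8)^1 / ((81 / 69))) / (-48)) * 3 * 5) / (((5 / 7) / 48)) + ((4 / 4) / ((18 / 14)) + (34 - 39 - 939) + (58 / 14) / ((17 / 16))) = 226986963013 / 42840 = 5298481.86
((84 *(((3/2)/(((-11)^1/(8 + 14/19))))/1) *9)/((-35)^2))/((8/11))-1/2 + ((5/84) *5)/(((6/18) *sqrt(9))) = -48413/39900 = -1.21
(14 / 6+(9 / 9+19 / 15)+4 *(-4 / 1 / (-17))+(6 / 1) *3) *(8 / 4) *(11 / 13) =44022 / 1105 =39.84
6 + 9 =15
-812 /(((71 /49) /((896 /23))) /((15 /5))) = -106950144 /1633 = -65493.05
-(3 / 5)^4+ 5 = 3044 / 625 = 4.87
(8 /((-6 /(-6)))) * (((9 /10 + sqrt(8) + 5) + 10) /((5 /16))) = 256 * sqrt(2) /5 + 10176 /25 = 479.45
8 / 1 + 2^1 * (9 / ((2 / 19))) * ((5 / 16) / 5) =299 / 16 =18.69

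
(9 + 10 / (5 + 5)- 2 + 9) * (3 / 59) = 51 / 59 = 0.86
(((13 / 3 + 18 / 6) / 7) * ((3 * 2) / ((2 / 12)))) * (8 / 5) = 2112 / 35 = 60.34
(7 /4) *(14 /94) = 49 /188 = 0.26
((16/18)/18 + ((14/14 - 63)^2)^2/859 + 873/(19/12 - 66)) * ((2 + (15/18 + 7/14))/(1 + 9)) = 924464472392/161353701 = 5729.43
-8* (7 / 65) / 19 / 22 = -28 / 13585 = -0.00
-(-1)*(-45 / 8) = -45 / 8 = -5.62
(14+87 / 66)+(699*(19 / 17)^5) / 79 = 75878303333 / 2467711466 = 30.75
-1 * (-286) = 286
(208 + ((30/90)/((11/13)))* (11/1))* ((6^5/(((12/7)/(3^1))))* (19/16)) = 6862401/2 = 3431200.50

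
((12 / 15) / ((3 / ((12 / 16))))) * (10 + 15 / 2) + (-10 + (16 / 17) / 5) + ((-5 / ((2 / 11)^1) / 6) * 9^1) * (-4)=26977 / 170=158.69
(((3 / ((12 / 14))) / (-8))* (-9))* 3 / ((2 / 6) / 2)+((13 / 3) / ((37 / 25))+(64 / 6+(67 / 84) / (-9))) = 4720609 / 55944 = 84.38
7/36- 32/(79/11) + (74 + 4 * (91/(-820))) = 40400281/583020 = 69.29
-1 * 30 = -30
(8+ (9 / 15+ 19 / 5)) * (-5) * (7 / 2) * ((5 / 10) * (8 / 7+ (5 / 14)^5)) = -19151211 / 153664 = -124.63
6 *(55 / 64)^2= 9075 / 2048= 4.43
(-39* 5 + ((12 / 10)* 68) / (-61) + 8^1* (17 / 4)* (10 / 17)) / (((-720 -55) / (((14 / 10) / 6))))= 376481 / 7091250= 0.05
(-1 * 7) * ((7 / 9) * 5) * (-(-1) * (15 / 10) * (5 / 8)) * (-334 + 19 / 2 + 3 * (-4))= 824425 / 96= 8587.76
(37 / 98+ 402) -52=34337 / 98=350.38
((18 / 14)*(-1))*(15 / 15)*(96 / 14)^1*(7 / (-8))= 54 / 7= 7.71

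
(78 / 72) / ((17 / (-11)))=-143 / 204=-0.70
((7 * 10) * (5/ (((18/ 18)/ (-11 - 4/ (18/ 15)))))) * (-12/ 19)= 60200/ 19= 3168.42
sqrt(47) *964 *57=54948 *sqrt(47)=376704.51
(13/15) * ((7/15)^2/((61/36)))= 2548/22875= 0.11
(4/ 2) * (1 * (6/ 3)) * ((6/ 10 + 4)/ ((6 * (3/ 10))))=92/ 9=10.22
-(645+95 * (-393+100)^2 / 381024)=-253916135 / 381024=-666.40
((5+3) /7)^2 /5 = 64 /245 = 0.26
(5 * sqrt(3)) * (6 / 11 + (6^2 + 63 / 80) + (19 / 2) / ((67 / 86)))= 2920111 * sqrt(3) / 11792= 428.92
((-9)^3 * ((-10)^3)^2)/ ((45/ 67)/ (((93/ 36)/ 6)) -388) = 378533250000/ 200659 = 1886450.40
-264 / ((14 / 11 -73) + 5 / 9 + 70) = 6534 / 29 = 225.31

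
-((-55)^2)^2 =-9150625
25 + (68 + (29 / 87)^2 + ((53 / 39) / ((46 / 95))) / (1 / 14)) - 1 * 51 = 219056 / 2691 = 81.40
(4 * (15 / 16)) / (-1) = -15 / 4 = -3.75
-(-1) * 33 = 33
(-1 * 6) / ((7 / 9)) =-7.71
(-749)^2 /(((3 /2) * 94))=3978.73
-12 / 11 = -1.09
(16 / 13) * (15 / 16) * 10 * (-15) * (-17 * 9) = 344250 / 13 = 26480.77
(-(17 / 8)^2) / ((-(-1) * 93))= -289 / 5952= -0.05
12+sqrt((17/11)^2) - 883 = -9564/11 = -869.45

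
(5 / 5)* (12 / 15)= 4 / 5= 0.80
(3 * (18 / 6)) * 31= 279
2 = 2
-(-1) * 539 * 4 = 2156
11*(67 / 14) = 737 / 14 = 52.64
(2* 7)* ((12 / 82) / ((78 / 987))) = 13818 / 533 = 25.92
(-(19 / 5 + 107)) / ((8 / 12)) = -831 / 5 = -166.20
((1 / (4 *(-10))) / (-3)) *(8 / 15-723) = -6.02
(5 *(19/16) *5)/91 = 475/1456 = 0.33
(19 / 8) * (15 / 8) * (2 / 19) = 15 / 32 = 0.47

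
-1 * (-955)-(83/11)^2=108666/121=898.07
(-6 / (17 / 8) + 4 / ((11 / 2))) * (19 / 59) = -7448 / 11033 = -0.68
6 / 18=1 / 3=0.33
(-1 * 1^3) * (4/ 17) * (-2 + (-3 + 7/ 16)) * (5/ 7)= 0.77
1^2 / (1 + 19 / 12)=0.39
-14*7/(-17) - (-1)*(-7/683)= 66815/11611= 5.75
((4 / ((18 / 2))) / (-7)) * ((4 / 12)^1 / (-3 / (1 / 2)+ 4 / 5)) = 10 / 2457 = 0.00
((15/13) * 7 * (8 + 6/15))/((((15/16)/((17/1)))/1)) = 79968/65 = 1230.28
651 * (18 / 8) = 5859 / 4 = 1464.75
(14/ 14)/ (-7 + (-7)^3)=-1/ 350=-0.00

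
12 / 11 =1.09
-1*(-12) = 12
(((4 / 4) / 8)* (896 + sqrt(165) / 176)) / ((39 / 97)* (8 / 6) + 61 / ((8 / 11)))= 97* sqrt(165) / 11528528 + 86912 / 65503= 1.33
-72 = -72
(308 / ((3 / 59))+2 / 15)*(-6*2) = -363448 / 5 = -72689.60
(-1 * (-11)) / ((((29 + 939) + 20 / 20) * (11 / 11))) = 0.01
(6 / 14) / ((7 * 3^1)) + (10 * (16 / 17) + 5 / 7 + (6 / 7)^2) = 9064 / 833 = 10.88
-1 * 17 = -17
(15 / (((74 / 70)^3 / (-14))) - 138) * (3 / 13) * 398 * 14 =-267353430624 / 658489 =-406010.47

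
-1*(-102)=102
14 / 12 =7 / 6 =1.17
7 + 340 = 347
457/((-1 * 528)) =-457/528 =-0.87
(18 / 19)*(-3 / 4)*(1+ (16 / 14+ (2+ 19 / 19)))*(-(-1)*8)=-3888 / 133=-29.23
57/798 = 1/14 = 0.07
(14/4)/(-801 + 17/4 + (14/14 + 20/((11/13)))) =-0.00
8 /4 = 2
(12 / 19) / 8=0.08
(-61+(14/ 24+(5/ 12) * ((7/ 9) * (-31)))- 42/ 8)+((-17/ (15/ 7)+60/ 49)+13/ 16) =-8637529/ 105840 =-81.61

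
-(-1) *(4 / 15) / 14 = 0.02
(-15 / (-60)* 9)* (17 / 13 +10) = 1323 / 52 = 25.44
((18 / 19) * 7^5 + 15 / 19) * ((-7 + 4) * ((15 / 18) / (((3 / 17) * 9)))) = -8571995 / 342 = -25064.31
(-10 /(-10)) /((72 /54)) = 3 /4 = 0.75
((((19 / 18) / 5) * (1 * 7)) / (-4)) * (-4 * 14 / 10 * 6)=12.41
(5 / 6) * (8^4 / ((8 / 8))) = 10240 / 3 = 3413.33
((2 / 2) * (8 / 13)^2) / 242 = 32 / 20449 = 0.00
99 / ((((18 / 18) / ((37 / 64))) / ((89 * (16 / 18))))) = 36223 / 8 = 4527.88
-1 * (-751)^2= -564001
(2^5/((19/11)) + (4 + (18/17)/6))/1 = 7333/323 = 22.70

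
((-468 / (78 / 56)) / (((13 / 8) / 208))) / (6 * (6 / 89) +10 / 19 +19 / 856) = -62253907968 / 1379473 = -45128.76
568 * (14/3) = 7952/3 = 2650.67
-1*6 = -6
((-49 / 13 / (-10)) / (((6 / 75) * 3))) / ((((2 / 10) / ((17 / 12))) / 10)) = 104125 / 936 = 111.24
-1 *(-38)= 38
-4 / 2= -2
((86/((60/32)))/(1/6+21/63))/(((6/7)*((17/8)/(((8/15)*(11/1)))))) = 3390464/11475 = 295.47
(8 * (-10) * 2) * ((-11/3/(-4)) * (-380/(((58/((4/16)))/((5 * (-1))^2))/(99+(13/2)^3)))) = 390438125/174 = 2243897.27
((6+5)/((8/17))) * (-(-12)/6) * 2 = 187/2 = 93.50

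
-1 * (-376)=376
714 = 714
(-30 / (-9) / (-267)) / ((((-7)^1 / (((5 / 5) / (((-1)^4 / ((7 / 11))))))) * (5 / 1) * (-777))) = -0.00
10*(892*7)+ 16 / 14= 437088 / 7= 62441.14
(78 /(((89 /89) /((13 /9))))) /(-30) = -169 /45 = -3.76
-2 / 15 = -0.13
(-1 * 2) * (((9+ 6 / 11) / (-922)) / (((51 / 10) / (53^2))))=983150 / 86207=11.40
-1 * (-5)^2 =-25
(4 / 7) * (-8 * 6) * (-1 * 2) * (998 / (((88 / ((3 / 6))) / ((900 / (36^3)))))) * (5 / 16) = 62375 / 33264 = 1.88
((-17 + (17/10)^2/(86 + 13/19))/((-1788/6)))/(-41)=-2794409/2012304600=-0.00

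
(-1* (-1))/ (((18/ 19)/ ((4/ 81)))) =38/ 729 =0.05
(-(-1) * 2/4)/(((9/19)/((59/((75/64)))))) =35872/675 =53.14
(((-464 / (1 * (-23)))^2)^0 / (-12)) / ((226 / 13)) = -13 / 2712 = -0.00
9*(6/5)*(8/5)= 432/25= 17.28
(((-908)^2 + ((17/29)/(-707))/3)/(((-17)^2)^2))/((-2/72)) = -608543473908/1712431063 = -355.37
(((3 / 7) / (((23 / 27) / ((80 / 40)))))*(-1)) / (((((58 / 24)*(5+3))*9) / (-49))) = 189 / 667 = 0.28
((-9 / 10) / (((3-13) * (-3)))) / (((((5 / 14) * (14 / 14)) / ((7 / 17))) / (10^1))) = -147 / 425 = -0.35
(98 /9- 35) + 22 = -19 /9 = -2.11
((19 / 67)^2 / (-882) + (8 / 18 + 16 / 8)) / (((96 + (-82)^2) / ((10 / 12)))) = 9677923 / 32402894832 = 0.00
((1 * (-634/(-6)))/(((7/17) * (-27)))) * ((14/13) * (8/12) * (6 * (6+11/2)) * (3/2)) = -247894/351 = -706.25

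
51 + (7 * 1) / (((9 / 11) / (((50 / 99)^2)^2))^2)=315303051771218011 / 6177051260219961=51.04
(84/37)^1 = 84/37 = 2.27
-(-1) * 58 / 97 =58 / 97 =0.60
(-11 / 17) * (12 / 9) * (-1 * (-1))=-44 / 51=-0.86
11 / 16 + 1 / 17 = 0.75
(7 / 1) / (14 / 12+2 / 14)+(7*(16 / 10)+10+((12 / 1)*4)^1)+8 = 908 / 11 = 82.55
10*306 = 3060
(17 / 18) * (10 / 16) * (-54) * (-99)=25245 / 8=3155.62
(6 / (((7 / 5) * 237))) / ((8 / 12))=15 / 553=0.03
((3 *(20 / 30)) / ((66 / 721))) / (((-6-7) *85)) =-721 / 36465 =-0.02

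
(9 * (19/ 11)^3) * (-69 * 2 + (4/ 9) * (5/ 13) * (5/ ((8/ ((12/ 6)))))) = -110573939/ 17303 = -6390.45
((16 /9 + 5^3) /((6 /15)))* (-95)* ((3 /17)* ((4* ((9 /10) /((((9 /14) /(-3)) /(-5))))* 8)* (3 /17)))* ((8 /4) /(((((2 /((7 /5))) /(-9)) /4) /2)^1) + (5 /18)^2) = 495233775260 /7803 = 63467099.23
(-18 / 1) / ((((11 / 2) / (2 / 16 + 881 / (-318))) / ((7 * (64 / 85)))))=452256 / 9911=45.63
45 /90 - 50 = -99 /2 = -49.50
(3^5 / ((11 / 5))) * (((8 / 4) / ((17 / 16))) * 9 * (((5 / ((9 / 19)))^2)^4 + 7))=1061472738274827520 / 3680721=288387176934.85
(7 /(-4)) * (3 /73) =-21 /292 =-0.07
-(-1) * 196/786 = 98/393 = 0.25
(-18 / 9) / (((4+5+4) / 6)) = -12 / 13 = -0.92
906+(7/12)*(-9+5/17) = 900.92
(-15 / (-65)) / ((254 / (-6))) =-0.01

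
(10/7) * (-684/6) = -162.86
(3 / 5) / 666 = 1 / 1110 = 0.00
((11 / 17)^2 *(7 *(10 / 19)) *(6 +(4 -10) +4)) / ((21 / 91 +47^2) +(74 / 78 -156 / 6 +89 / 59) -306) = 38978940 / 11874732271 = 0.00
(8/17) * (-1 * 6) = -48/17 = -2.82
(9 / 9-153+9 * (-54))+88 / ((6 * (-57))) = -109142 / 171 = -638.26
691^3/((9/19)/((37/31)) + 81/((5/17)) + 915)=1159736889065/4185651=277074.44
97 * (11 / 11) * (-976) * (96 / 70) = -4544256 / 35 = -129835.89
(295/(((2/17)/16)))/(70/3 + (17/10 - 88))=-1203600/1889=-637.16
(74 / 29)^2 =5476 / 841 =6.51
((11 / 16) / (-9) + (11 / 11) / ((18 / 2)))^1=5 / 144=0.03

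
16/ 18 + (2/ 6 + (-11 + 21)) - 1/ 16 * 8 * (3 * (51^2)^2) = -182660225/ 18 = -10147790.28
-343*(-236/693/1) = 11564/99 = 116.81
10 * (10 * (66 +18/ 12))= 6750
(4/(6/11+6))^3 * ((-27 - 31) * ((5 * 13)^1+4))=-887777/972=-913.35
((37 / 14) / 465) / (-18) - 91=-91.00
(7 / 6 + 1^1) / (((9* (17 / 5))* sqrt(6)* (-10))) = -13* sqrt(6) / 11016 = -0.00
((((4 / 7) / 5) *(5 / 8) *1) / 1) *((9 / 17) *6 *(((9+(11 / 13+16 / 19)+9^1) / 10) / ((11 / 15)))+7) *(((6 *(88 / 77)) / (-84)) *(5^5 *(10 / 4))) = -11206656250 / 15842827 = -707.36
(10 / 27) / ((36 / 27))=0.28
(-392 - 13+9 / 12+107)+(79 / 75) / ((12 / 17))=-133091 / 450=-295.76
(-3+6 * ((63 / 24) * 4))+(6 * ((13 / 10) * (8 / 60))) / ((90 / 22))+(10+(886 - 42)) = 1028536 / 1125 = 914.25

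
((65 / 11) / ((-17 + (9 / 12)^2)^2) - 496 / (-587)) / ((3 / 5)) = 645256240 / 446624233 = 1.44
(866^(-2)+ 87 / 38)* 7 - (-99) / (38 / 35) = 1527660505 / 14249164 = 107.21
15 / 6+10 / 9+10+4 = 317 / 18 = 17.61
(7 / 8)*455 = 398.12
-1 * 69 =-69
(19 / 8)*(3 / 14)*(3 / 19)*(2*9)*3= 243 / 56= 4.34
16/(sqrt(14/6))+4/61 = 4/61+16 * sqrt(21)/7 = 10.54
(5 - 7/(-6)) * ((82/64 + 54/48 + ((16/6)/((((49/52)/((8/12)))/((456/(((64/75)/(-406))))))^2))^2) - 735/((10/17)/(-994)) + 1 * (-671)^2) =11221063183253053297091007745/460992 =24341123453884347878251.70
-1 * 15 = -15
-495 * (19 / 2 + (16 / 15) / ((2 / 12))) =-15741 / 2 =-7870.50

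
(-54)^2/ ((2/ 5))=7290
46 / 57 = 0.81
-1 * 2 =-2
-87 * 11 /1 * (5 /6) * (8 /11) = -580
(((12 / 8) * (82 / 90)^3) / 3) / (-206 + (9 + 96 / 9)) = -68921 / 33959250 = -0.00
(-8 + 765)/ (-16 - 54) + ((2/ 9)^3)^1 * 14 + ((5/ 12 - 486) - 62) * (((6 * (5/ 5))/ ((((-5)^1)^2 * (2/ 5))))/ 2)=-174.94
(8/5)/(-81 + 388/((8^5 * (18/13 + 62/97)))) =-167247872/8466311935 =-0.02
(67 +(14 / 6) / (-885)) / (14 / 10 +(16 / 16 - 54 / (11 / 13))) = -978329 / 896859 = -1.09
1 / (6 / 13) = 13 / 6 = 2.17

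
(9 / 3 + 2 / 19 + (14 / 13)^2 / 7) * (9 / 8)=94527 / 25688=3.68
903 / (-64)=-903 / 64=-14.11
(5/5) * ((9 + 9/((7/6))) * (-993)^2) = 115367733/7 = 16481104.71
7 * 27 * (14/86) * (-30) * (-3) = 119070/43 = 2769.07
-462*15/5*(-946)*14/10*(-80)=-146849472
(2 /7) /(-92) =-1 /322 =-0.00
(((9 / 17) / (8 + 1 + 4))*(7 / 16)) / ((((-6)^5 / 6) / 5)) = -35 / 509184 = -0.00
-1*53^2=-2809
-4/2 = -2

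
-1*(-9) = 9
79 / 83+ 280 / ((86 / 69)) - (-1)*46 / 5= 4190059 / 17845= 234.80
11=11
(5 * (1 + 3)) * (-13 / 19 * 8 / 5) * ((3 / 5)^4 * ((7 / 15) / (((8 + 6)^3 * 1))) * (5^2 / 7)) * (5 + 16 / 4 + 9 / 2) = -18954 / 814625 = -0.02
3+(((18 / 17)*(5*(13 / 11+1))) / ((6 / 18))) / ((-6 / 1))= -2.78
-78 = -78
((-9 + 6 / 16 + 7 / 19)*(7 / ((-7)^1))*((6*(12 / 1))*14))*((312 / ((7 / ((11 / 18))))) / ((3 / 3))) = 4307160 / 19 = 226692.63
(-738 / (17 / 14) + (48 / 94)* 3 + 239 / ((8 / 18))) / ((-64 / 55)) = 12037905 / 204544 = 58.85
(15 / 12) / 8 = 5 / 32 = 0.16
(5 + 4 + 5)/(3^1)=14/3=4.67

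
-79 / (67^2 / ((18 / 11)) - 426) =-1422 / 41711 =-0.03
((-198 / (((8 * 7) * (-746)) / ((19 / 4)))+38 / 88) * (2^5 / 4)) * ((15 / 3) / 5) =417563 / 114884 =3.63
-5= -5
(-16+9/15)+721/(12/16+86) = -12299/1735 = -7.09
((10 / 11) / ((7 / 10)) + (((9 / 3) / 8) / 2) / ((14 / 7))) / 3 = 3431 / 7392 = 0.46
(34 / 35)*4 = 136 / 35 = 3.89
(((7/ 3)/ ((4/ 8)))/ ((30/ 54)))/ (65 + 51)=21/ 290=0.07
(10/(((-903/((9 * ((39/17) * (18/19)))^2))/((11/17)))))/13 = -112586760/533851493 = -0.21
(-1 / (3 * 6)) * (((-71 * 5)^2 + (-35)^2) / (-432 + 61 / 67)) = 4262875 / 259947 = 16.40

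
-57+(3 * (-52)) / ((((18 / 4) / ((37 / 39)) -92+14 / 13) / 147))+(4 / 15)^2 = 260113417 / 1243575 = 209.17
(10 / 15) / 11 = 2 / 33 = 0.06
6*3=18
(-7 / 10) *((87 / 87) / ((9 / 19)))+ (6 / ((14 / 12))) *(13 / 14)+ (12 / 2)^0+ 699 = 3101543 / 4410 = 703.30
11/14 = 0.79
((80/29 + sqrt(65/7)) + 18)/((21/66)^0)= sqrt(455)/7 + 602/29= 23.81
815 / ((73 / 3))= 2445 / 73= 33.49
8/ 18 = 4/ 9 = 0.44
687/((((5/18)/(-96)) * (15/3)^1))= -1187136/25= -47485.44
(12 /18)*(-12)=-8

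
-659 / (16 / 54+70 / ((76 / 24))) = -338067 / 11492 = -29.42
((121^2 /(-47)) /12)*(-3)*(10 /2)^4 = 9150625 /188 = 48673.54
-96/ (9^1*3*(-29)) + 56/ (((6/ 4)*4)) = 2468/ 261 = 9.46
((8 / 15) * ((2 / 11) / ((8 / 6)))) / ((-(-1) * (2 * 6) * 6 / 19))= 19 / 990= 0.02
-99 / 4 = -24.75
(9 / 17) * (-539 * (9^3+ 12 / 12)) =-208307.65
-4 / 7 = -0.57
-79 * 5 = -395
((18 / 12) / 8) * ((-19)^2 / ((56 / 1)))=1.21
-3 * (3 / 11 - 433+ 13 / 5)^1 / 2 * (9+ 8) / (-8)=-1371.03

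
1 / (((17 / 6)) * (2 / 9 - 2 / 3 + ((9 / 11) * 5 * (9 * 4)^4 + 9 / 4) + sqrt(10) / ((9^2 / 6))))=11637081426168 / 226553976803069511389 - 627264 * sqrt(10) / 1132769884015347556945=0.00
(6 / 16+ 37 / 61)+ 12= 6335 / 488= 12.98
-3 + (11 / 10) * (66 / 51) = -134 / 85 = -1.58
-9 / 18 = -1 / 2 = -0.50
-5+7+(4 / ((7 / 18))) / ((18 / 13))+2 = 11.43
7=7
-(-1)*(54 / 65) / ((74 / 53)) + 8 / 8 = 3836 / 2405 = 1.60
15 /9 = 5 /3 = 1.67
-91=-91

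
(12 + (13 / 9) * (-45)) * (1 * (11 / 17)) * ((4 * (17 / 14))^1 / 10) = -583 / 35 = -16.66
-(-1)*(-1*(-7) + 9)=16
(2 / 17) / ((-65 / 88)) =-176 / 1105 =-0.16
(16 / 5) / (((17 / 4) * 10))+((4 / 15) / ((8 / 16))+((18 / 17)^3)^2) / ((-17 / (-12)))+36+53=927841627873 / 10258466825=90.45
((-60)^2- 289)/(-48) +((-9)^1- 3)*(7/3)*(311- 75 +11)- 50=-337679/48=-7034.98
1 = 1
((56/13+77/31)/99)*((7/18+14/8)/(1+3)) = 19159/522288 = 0.04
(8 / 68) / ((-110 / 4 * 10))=-2 / 4675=-0.00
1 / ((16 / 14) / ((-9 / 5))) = -63 / 40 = -1.58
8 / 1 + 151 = 159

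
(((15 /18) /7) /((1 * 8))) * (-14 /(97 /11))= -55 /2328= -0.02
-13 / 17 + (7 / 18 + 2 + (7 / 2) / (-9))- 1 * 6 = -81 / 17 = -4.76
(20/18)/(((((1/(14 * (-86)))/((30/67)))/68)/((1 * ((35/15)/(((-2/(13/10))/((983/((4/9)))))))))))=9154620020/67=136636119.70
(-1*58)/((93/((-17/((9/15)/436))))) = 2149480/279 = 7704.23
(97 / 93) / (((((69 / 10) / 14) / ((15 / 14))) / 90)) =145500 / 713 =204.07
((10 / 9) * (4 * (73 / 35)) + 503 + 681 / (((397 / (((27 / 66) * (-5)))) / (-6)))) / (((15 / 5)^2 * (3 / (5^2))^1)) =3668202400 / 7428267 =493.82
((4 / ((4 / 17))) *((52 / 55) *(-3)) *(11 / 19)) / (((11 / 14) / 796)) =-29553888 / 1045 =-28281.23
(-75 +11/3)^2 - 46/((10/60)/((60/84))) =308152/63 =4891.30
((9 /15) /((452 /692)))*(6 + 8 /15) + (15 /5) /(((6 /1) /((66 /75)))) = 18197 /2825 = 6.44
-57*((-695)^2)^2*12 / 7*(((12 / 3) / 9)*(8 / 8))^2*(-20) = 5674175823200000 / 63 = 90066282907936.51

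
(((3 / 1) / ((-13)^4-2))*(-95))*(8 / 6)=-380 / 28559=-0.01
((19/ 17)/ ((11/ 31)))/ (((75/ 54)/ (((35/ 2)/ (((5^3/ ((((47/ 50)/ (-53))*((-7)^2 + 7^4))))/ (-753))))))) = 64349438013/ 6194375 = 10388.37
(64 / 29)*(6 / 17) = 384 / 493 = 0.78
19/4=4.75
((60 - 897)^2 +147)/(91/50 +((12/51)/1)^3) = 172130885400/450283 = 382272.67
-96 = -96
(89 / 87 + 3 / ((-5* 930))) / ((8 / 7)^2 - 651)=-6755287 / 4292949750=-0.00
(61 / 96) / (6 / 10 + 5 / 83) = 25315 / 26304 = 0.96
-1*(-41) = 41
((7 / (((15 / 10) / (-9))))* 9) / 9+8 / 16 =-83 / 2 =-41.50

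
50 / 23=2.17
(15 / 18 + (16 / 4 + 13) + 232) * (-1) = -1499 / 6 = -249.83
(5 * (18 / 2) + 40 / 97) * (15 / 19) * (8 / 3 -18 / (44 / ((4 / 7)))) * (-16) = -198048800 / 141911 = -1395.58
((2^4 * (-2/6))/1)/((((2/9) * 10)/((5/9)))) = -4/3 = -1.33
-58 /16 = -29 /8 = -3.62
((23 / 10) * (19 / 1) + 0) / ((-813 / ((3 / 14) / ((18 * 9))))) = -437 / 6146280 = -0.00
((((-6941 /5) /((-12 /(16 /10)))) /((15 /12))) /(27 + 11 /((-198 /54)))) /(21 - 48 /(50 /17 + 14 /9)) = 298463 /499500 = 0.60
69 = 69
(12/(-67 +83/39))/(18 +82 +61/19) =-4446/2480665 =-0.00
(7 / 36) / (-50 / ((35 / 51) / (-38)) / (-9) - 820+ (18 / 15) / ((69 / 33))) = -5635 / 32661768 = -0.00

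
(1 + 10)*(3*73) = 2409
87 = 87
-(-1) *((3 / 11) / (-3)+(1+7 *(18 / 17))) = 1556 / 187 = 8.32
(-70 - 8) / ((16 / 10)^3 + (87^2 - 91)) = -1625 / 155877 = -0.01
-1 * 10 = -10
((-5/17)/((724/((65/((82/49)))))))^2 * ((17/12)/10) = 50721125/1438020244992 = 0.00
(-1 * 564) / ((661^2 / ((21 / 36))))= -329 / 436921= -0.00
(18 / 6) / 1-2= 1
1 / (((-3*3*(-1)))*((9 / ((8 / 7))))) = 8 / 567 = 0.01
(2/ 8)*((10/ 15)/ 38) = 1/ 228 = 0.00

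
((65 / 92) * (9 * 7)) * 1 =44.51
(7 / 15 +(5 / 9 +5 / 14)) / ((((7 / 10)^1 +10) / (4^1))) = 3476 / 6741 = 0.52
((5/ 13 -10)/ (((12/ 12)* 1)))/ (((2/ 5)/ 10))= -3125/ 13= -240.38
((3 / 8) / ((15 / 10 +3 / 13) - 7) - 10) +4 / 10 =-26499 / 2740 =-9.67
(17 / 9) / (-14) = -17 / 126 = -0.13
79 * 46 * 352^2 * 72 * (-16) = -518707740672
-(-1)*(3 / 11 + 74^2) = 60239 / 11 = 5476.27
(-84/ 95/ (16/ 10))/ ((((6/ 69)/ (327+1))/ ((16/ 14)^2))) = -362112/ 133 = -2722.65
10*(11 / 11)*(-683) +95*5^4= 52545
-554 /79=-7.01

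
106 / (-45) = -106 / 45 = -2.36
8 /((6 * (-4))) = -1 /3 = -0.33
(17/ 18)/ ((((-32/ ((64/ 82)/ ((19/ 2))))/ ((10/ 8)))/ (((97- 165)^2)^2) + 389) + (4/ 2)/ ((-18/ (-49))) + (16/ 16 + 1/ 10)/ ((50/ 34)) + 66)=11358856000/ 5546772422677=0.00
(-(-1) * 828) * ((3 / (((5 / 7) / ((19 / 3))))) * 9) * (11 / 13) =10902276 / 65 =167727.32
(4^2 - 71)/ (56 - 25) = -55/ 31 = -1.77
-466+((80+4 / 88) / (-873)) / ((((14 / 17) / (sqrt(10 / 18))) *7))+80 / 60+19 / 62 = -86371 / 186 - 9979 *sqrt(5) / 1882188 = -464.37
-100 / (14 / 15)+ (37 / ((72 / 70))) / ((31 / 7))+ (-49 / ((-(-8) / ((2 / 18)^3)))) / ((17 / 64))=-1065511721 / 10757124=-99.05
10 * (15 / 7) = 150 / 7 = 21.43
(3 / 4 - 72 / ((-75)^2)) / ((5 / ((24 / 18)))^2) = 0.05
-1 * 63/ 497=-9/ 71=-0.13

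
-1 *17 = -17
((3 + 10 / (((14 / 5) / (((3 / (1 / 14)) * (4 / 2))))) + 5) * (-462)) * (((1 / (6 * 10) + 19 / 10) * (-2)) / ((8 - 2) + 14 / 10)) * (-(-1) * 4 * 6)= 65456160 / 37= 1769085.41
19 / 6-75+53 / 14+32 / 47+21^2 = 368776 / 987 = 373.63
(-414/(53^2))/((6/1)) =-69/2809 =-0.02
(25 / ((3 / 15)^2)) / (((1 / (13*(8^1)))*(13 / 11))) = 55000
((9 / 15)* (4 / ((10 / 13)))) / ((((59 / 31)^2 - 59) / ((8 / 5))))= -299832 / 3326125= -0.09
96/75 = 32/25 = 1.28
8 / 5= 1.60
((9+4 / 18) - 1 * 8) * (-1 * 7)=-77 / 9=-8.56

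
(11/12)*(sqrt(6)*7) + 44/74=16.31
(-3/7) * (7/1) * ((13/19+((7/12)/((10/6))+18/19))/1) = -2259/380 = -5.94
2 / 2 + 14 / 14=2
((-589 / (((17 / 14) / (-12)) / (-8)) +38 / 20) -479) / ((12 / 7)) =-55980869 / 2040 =-27441.60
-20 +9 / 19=-371 / 19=-19.53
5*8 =40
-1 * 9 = -9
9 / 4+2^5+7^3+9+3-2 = 1549 / 4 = 387.25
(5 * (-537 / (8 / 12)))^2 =64883025 / 4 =16220756.25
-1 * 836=-836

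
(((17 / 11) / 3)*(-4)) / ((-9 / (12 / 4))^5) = 68 / 8019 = 0.01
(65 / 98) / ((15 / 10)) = 65 / 147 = 0.44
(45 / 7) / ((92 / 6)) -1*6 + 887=283817 / 322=881.42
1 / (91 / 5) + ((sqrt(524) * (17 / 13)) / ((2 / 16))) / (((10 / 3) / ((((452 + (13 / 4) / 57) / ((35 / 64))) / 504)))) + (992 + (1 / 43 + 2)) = 28034768 * sqrt(131) / 2723175 + 3889828 / 3913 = 1111.91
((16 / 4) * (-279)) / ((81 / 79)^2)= -773884 / 729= -1061.57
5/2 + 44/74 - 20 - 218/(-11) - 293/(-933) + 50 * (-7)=-263361055/759462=-346.77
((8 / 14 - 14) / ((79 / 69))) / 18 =-1081 / 1659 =-0.65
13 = 13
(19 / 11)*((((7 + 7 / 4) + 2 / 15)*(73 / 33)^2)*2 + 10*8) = 103625183 / 359370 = 288.35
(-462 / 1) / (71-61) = -231 / 5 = -46.20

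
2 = 2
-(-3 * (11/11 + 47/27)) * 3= 74/3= 24.67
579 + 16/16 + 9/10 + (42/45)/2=17441/30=581.37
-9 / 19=-0.47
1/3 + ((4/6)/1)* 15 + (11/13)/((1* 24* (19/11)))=20459/1976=10.35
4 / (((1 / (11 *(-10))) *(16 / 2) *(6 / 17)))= -935 / 6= -155.83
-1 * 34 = -34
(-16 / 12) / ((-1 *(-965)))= -0.00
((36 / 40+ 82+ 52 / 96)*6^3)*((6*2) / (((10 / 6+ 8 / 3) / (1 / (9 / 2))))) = 720936 / 65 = 11091.32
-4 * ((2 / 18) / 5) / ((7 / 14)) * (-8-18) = 208 / 45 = 4.62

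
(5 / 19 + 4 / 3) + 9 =604 / 57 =10.60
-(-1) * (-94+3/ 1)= -91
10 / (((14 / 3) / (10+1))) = 165 / 7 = 23.57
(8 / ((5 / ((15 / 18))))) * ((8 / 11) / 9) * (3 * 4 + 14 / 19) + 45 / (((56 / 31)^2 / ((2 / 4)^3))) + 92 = 1223899885 / 12870144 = 95.10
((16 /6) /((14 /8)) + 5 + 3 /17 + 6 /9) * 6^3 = 189360 /119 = 1591.26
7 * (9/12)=21/4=5.25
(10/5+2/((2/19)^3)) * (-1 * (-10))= 34335/2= 17167.50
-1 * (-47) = 47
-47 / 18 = -2.61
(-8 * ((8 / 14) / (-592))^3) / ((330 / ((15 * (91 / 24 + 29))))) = 0.00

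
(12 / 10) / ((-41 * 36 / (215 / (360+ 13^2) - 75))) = 3946 / 65067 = 0.06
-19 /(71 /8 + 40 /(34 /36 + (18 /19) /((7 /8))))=-737656 /1110643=-0.66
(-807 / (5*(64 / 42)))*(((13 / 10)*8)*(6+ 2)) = -220311 / 25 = -8812.44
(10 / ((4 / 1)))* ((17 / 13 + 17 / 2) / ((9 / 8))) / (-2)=-425 / 39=-10.90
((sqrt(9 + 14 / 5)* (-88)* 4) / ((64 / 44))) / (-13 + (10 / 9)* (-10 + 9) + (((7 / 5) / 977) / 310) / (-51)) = 58.91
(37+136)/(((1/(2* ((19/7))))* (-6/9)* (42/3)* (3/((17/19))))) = -2941/98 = -30.01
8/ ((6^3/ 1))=1/ 27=0.04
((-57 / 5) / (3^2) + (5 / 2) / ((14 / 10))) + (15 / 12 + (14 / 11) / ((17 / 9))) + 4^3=5218421 / 78540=66.44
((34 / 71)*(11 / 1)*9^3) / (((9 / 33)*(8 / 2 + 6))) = 499851 / 355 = 1408.03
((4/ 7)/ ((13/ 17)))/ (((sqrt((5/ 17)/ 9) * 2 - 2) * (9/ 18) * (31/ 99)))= -257499/ 104377 - 5049 * sqrt(85)/ 104377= -2.91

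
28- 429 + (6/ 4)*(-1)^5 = -805/ 2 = -402.50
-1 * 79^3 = -493039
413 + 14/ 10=2072/ 5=414.40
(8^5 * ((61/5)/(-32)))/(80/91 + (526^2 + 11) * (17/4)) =-372736/35084845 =-0.01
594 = 594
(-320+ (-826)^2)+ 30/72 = 8183477/12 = 681956.42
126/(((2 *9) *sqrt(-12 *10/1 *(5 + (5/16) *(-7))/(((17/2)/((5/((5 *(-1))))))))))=7 *sqrt(51)/45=1.11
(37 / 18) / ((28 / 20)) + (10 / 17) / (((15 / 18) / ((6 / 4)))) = 5413 / 2142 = 2.53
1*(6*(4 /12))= 2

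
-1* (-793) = 793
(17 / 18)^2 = 289 / 324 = 0.89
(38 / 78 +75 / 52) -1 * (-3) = 769 / 156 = 4.93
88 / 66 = 4 / 3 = 1.33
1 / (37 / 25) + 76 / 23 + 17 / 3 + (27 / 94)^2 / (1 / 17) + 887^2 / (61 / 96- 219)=-1698599956237261 / 472889810604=-3591.96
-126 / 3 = -42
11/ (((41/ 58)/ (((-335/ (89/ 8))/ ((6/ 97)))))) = -82927240/ 10947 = -7575.34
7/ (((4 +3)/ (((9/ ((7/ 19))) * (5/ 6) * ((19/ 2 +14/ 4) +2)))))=305.36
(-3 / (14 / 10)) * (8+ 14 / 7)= -150 / 7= -21.43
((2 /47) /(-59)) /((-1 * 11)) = 2 /30503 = 0.00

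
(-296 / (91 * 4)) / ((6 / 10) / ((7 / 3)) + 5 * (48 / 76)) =-0.24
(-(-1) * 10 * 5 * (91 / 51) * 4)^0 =1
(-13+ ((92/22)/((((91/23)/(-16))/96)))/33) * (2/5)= -1369678/55055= -24.88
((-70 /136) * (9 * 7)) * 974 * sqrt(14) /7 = -153405 * sqrt(14) /34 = -16882.03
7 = 7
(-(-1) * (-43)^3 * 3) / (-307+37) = 883.41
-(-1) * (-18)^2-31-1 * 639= -346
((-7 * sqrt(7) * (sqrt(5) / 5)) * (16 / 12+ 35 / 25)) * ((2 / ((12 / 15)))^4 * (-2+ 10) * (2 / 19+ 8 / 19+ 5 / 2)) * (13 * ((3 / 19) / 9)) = -10726625 * sqrt(35) / 12996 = -4883.01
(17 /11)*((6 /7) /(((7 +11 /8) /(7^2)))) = 5712 /737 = 7.75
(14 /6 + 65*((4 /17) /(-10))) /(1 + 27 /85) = 205 /336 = 0.61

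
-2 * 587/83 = -1174/83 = -14.14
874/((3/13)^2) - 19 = 147535/9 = 16392.78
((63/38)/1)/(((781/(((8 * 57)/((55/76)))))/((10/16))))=7182/8591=0.84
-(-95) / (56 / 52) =1235 / 14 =88.21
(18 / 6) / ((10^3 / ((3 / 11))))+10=110009 / 11000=10.00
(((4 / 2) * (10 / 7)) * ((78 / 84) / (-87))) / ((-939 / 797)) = 103610 / 4002957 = 0.03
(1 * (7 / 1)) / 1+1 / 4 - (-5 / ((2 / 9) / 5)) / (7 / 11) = 5153 / 28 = 184.04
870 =870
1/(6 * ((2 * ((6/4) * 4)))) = 1/72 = 0.01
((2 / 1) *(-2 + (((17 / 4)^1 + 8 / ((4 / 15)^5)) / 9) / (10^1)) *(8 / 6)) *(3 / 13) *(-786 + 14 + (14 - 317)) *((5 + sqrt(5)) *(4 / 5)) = -12186845 / 72 - 2437369 *sqrt(5) / 72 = -244957.89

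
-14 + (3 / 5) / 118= -8257 / 590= -13.99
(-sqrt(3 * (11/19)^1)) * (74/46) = -37 * sqrt(627)/437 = -2.12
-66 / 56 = -33 / 28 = -1.18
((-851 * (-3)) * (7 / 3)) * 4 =23828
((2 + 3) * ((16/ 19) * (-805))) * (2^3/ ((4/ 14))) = -1803200/ 19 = -94905.26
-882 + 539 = -343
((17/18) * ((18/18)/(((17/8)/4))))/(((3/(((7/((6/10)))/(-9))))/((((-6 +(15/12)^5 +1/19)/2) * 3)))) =657265/196992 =3.34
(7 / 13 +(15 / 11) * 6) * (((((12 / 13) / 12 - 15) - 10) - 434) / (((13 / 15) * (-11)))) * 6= 669564180 / 265837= 2518.70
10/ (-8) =-5/ 4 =-1.25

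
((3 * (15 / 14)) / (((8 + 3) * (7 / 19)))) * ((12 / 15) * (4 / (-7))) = -1368 / 3773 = -0.36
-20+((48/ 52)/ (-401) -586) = -3159090/ 5213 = -606.00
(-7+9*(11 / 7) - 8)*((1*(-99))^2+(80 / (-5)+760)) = -63270 / 7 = -9038.57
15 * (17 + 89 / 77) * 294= 880740 / 11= 80067.27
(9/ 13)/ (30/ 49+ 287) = 441/ 183209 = 0.00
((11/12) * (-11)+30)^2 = 57121/144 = 396.67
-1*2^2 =-4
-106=-106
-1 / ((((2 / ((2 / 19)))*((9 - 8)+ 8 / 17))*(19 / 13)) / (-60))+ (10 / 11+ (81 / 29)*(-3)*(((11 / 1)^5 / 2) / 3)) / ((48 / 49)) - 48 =-12694063474657 / 55276320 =-229647.41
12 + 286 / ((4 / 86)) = 6161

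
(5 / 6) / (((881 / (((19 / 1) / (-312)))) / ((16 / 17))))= -95 / 1752309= -0.00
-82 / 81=-1.01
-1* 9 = -9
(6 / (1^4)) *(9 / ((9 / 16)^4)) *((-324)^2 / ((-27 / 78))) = -163577856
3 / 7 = 0.43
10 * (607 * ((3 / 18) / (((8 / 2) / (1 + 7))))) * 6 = 12140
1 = 1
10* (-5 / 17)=-50 / 17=-2.94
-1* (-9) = 9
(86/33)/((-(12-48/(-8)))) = -43/297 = -0.14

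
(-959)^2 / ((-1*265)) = -919681 / 265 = -3470.49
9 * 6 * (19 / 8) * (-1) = -513 / 4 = -128.25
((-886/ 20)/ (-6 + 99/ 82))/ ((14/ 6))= 18163/ 4585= 3.96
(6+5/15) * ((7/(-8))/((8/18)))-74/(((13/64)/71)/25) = -269009987/416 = -646658.62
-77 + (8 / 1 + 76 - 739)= -732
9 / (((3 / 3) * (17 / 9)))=81 / 17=4.76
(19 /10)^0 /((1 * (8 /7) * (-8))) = -7 /64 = -0.11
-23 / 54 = -0.43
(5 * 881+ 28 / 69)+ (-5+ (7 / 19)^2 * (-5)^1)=4399.73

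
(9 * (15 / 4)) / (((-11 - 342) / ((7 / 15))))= -63 / 1412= -0.04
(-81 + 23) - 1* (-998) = 940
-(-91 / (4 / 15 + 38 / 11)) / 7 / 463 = 2145 / 284282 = 0.01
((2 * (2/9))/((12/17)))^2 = 0.40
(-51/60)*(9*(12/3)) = -153/5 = -30.60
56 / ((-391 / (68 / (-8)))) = 28 / 23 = 1.22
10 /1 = 10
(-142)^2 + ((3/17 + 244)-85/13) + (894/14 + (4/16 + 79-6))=127093755/6188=20538.75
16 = 16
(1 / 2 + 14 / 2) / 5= 3 / 2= 1.50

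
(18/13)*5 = 90/13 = 6.92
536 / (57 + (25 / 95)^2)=96748 / 10301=9.39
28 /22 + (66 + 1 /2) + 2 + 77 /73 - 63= 12571 /1606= 7.83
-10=-10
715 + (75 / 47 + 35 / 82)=2763405 / 3854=717.02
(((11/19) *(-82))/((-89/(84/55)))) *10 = 13776/1691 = 8.15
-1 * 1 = -1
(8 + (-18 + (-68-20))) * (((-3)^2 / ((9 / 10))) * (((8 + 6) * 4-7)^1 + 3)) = -50960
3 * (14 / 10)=21 / 5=4.20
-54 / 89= -0.61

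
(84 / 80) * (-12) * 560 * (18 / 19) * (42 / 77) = -762048 / 209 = -3646.16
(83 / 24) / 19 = 83 / 456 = 0.18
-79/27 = -2.93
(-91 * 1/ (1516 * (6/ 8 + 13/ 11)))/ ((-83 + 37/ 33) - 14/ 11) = 4719/ 12628280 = 0.00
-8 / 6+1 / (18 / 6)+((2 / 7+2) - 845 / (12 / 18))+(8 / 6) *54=-16719 / 14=-1194.21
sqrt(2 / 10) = sqrt(5) / 5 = 0.45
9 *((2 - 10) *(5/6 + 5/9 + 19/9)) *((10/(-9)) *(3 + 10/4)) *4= 6160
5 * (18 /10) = 9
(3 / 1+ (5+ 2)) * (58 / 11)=580 / 11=52.73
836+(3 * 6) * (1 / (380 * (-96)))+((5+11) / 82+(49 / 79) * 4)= 16516140043 / 19693120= 838.68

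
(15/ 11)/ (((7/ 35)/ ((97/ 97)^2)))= 75/ 11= 6.82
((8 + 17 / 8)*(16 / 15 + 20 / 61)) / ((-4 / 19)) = -163647 / 2440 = -67.07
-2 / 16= -1 / 8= -0.12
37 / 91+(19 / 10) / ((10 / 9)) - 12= -89939 / 9100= -9.88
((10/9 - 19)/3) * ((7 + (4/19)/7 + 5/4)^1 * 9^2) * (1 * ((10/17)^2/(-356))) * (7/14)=7598625/3909592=1.94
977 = 977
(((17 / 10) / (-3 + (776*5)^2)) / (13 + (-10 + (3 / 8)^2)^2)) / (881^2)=34816 / 26372748876735015265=0.00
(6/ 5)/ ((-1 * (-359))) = 6/ 1795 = 0.00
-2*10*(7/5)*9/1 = -252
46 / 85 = 0.54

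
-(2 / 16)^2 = -1 / 64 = -0.02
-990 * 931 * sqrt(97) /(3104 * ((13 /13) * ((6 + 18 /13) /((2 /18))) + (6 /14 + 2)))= -41936895 * sqrt(97) /9729488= -42.45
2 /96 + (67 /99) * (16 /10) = 8741 /7920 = 1.10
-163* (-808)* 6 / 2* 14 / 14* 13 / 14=2568228 / 7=366889.71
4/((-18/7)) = -14/9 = -1.56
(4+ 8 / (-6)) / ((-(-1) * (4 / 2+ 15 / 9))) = 8 / 11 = 0.73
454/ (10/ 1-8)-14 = 213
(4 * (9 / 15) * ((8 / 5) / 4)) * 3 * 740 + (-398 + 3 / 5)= 8669 / 5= 1733.80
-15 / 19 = -0.79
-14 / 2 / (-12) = 7 / 12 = 0.58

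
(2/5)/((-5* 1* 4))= -1/50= -0.02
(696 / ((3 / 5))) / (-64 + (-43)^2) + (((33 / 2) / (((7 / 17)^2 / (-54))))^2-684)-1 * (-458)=3381564890701 / 122451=27615657.62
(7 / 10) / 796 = 7 / 7960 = 0.00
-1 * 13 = -13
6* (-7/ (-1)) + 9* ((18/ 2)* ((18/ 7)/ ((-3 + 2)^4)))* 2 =3210/ 7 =458.57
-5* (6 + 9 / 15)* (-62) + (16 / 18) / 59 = 1086434 / 531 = 2046.02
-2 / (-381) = 2 / 381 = 0.01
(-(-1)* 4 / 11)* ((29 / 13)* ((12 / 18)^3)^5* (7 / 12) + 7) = 15675658348 / 6155681103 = 2.55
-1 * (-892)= 892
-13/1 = -13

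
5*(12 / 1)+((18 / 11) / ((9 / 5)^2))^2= 590560 / 9801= 60.26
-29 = -29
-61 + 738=677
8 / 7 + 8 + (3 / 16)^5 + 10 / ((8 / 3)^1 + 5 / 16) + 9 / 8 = 14300853803 / 1049624576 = 13.62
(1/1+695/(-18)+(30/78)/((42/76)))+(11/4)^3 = -844855/52416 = -16.12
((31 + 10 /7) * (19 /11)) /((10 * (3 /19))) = 81947 /2310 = 35.47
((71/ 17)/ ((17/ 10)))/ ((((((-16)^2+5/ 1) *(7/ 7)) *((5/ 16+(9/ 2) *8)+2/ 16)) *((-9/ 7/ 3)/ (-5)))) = 397600/ 131925321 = 0.00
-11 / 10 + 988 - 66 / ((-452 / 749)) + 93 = 671936 / 565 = 1189.27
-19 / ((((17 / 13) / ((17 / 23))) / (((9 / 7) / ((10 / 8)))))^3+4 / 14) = -3.53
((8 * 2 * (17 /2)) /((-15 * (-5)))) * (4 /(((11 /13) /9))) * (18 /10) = 190944 /1375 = 138.87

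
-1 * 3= -3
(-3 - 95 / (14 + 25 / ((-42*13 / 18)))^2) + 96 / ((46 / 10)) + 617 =20973755817 / 33064823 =634.32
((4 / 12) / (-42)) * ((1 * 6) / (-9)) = 1 / 189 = 0.01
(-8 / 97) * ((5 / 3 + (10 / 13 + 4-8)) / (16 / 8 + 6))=61 / 3783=0.02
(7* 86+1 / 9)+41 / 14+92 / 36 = 25519 / 42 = 607.60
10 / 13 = 0.77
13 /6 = 2.17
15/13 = 1.15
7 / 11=0.64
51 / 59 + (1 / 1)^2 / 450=23009 / 26550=0.87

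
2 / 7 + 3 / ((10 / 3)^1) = 83 / 70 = 1.19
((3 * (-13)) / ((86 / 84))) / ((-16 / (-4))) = -9.52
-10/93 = -0.11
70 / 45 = 14 / 9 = 1.56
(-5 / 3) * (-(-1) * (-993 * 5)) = 8275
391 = 391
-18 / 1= -18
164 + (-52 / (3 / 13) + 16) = -136 / 3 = -45.33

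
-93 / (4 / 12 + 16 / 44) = -3069 / 23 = -133.43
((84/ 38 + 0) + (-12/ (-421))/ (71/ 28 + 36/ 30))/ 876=1546601/ 610787642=0.00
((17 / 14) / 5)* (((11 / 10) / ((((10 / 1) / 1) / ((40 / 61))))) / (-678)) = -187 / 7237650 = -0.00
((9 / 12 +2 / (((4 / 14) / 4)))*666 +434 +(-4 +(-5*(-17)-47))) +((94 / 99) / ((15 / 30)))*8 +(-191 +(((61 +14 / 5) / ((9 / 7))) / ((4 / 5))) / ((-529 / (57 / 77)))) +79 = 4088835475 / 209484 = 19518.61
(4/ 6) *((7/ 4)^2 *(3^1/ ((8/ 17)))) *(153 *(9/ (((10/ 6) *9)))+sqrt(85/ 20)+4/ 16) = 833 *sqrt(17)/ 128+1533553/ 1280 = 1224.92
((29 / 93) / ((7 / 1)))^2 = 841 / 423801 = 0.00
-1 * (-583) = 583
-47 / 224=-0.21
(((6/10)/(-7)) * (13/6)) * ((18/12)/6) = -13/280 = -0.05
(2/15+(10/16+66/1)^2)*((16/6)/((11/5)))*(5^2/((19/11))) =106536575/1368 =77877.61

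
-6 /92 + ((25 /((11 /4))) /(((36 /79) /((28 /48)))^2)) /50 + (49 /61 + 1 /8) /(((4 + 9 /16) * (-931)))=22755153276521 /97872435416448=0.23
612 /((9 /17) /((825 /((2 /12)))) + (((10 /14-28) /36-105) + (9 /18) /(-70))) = -360498600 /62300857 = -5.79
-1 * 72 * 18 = -1296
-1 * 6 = -6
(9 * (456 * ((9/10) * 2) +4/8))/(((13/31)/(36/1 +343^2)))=2074358357.65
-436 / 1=-436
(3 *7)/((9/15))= 35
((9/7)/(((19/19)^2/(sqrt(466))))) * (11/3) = 33 * sqrt(466)/7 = 101.77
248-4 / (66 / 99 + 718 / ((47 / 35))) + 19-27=4528899 / 18871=239.99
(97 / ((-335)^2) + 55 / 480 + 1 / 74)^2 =2642671321072561 / 158900455578240000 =0.02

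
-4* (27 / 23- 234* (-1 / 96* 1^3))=-1329 / 92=-14.45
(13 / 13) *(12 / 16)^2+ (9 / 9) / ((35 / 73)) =1483 / 560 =2.65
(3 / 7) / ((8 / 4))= 3 / 14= 0.21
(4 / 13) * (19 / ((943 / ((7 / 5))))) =532 / 61295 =0.01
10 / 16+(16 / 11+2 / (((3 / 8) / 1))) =1957 / 264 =7.41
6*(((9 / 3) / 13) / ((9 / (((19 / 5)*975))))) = 570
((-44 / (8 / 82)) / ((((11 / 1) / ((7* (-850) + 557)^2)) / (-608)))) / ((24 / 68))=6162645729712 / 3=2054215243237.33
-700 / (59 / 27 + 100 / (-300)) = -378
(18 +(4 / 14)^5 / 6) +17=35.00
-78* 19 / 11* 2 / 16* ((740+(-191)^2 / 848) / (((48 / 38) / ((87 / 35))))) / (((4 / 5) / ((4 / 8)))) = -271105632291 / 16715776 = -16218.55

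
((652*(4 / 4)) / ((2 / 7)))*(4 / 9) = 9128 / 9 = 1014.22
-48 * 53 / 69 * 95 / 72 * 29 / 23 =-292030 / 4761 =-61.34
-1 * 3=-3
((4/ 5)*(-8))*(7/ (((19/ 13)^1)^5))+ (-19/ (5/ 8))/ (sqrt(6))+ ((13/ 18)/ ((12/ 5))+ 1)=-76*sqrt(6)/ 15 - 14485721417/ 2674186920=-17.83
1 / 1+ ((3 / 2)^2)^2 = 97 / 16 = 6.06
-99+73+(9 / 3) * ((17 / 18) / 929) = -144907 / 5574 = -26.00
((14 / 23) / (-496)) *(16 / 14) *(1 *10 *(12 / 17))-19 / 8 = -231259 / 96968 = -2.38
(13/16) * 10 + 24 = 257/8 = 32.12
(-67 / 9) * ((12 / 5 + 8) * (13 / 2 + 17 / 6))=-97552 / 135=-722.61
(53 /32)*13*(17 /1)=11713 /32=366.03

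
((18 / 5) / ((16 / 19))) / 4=171 / 160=1.07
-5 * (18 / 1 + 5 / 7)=-655 / 7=-93.57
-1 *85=-85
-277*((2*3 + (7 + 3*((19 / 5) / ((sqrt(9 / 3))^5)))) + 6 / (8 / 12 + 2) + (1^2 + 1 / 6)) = -54569 / 12 - 5263*sqrt(3) / 45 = -4749.99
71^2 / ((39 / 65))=25205 / 3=8401.67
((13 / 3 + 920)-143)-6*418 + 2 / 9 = -15538 / 9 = -1726.44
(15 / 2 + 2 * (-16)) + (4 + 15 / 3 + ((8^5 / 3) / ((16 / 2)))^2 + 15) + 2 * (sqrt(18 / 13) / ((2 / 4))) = 12 * sqrt(26) / 13 + 33554423 / 18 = 1864139.32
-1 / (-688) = 1 / 688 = 0.00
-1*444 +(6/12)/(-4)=-444.12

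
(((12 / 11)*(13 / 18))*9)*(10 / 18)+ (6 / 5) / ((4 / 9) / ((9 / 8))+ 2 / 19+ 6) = 3403661 / 825330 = 4.12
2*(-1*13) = -26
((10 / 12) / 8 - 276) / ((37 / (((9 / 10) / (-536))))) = 39729 / 3173120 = 0.01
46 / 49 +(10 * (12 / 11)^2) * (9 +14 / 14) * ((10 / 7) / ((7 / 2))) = 41938 / 847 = 49.51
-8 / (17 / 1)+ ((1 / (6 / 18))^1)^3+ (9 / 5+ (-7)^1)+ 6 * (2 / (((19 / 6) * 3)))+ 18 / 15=23.79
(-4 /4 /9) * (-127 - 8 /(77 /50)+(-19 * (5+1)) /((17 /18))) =36783 /1309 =28.10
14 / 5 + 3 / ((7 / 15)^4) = 792989 / 12005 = 66.05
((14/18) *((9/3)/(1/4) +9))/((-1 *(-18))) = 49/54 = 0.91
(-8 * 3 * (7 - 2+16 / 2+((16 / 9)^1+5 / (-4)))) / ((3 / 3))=-974 / 3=-324.67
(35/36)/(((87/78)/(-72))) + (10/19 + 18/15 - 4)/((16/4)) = -174466/2755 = -63.33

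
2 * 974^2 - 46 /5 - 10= 9486664 /5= 1897332.80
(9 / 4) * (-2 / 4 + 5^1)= 81 / 8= 10.12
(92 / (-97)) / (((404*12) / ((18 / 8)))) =-69 / 156752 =-0.00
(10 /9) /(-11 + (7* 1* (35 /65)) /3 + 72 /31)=-2015 /13458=-0.15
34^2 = 1156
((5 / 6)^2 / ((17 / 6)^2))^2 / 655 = 125 / 10941251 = 0.00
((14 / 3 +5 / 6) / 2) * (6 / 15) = 11 / 10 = 1.10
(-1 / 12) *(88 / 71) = -22 / 213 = -0.10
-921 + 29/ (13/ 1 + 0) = -11944/ 13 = -918.77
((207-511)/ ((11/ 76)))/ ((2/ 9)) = -103968/ 11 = -9451.64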